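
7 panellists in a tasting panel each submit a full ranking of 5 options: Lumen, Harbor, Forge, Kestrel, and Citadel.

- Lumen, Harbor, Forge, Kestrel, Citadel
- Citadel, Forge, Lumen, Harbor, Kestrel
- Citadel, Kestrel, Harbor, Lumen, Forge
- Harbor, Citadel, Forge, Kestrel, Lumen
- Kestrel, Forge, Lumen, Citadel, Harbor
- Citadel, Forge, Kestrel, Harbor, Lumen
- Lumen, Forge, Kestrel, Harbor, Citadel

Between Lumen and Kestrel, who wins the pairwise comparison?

Ballots ranking Lumen above Kestrel: 3.
Ballots ranking Kestrel above Lumen: 4.
Kestrel wins the head-to-head, 4–3.

Kestrel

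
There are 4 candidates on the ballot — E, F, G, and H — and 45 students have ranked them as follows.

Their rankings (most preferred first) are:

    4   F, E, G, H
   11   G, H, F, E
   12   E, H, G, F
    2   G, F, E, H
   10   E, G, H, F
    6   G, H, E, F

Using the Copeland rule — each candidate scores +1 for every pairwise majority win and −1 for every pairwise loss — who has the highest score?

Pairwise results:
  E vs F: E wins 28–17.
  E vs G: E wins 26–19.
  E vs H: E wins 28–17.
  F vs G: G wins 41–4.
  F vs H: H wins 39–6.
  G vs H: G wins 33–12.
Copeland scores (wins − losses):
  E: 3 − 0 = 3
  F: 0 − 3 = -3
  G: 2 − 1 = 1
  H: 1 − 2 = -1
E has the best Copeland score.

E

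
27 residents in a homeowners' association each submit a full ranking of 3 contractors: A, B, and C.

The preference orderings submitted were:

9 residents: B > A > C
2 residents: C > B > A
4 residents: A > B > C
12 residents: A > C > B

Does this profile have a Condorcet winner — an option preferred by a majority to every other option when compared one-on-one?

Head-to-head results (27 voters total):
A vs B: A wins 16–11.
A vs C: A wins 25–2.
B vs C: C wins 14–13.
A beats each rival — B (16–11), C (25–2) — so A is the Condorcet winner.

Yes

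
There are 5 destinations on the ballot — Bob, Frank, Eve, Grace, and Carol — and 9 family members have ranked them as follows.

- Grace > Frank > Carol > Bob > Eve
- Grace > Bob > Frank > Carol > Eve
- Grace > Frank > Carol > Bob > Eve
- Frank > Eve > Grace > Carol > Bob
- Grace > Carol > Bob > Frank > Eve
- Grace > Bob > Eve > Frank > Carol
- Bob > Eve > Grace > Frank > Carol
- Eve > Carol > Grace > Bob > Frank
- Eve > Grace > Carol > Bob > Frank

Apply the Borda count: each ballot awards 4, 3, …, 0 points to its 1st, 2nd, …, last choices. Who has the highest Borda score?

Borda scores:
  Bob: 1 + 3 + 1 + 0 + 2 + 3 + 4 + 1 + 1 = 16
  Frank: 3 + 2 + 3 + 4 + 1 + 1 + 1 + 0 + 0 = 15
  Eve: 0 + 0 + 0 + 3 + 0 + 2 + 3 + 4 + 4 = 16
  Grace: 4 + 4 + 4 + 2 + 4 + 4 + 2 + 2 + 3 = 29
  Carol: 2 + 1 + 2 + 1 + 3 + 0 + 0 + 3 + 2 = 14
Grace has the highest total.

Grace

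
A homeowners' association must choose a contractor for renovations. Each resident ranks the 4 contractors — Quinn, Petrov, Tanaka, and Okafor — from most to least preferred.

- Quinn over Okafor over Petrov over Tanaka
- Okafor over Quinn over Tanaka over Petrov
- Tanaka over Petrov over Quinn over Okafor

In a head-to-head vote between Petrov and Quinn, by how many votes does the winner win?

1

Ballots ranking Petrov above Quinn: 1.
Ballots ranking Quinn above Petrov: 2.
Quinn wins 2–1, a margin of 1.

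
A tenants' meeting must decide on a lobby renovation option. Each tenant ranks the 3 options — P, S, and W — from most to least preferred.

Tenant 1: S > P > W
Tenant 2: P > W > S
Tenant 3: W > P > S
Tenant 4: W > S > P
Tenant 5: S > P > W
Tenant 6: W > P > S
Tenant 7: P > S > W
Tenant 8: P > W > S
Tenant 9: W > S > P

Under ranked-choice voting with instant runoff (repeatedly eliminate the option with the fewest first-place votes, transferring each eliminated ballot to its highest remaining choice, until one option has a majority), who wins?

Round 1: W 4, P 3, S 2. S has the fewest and is eliminated.
Round 2: P 5, W 4. P has a majority.

P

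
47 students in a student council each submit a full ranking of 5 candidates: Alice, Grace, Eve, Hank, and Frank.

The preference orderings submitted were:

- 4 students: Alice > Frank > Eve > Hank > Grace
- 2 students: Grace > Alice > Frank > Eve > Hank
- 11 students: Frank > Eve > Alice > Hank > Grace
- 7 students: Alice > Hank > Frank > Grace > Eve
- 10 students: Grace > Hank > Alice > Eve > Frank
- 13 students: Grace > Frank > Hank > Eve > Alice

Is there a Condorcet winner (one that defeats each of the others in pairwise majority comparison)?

Yes

Head-to-head results (47 voters total):
Alice vs Grace: Grace wins 25–22.
Alice vs Eve: Eve wins 24–23.
Alice vs Hank: Alice wins 24–23.
Alice vs Frank: Frank wins 24–23.
Grace vs Eve: Grace wins 32–15.
Grace vs Hank: Grace wins 25–22.
Grace vs Frank: Grace wins 25–22.
Eve vs Hank: Hank wins 30–17.
Eve vs Frank: Frank wins 37–10.
Hank vs Frank: Frank wins 30–17.
Grace beats each rival — Alice (25–22), Eve (32–15), Hank (25–22), Frank (25–22) — so Grace is the Condorcet winner.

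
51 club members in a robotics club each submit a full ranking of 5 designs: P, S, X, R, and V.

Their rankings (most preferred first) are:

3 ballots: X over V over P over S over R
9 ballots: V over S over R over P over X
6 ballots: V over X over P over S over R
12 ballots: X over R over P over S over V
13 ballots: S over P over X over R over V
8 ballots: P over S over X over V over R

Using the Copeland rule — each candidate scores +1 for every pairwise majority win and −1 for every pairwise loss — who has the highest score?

Pairwise results:
  P vs S: P wins 29–22.
  P vs X: P wins 30–21.
  P vs R: P wins 30–21.
  P vs V: P wins 33–18.
  S vs X: S wins 30–21.
  S vs R: S wins 39–12.
  S vs V: S wins 33–18.
  X vs R: X wins 42–9.
  X vs V: X wins 36–15.
  R vs V: V wins 26–25.
Copeland scores (wins − losses):
  P: 4 − 0 = 4
  S: 3 − 1 = 2
  X: 2 − 2 = 0
  R: 0 − 4 = -4
  V: 1 − 3 = -2
P has the best Copeland score.

P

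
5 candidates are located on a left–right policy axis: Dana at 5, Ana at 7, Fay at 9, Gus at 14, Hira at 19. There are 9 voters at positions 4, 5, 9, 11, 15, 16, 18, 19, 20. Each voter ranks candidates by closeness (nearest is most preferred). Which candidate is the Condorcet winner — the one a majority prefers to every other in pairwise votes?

With single-peaked preferences on a line, the Condorcet winner is the candidate closest to the median voter.
The median voter (position 15) is closest to Gus at 14.
Check: Gus vs Hira — voters closer to Gus: 6 of 9.

Gus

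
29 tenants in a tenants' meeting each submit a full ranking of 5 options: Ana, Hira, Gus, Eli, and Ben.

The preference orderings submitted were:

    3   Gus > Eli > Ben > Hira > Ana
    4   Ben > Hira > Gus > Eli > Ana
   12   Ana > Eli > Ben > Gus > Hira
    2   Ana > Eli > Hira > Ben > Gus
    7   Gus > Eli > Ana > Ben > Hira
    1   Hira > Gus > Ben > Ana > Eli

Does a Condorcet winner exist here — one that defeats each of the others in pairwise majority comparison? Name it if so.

There is no Condorcet winner

Head-to-head results (29 voters total):
Ana vs Hira: Ana wins 21–8.
Ana vs Gus: Gus wins 15–14.
Ana vs Eli: Ana wins 15–14.
Ana vs Ben: Ana wins 21–8.
Hira vs Gus: Gus wins 22–7.
Hira vs Eli: Eli wins 24–5.
Hira vs Ben: Ben wins 26–3.
Gus vs Eli: Gus wins 15–14.
Gus vs Ben: Ben wins 18–11.
Eli vs Ben: Eli wins 24–5.
No candidate beats all others: Ana beats Ben beats Gus beats Ana, a majority cycle.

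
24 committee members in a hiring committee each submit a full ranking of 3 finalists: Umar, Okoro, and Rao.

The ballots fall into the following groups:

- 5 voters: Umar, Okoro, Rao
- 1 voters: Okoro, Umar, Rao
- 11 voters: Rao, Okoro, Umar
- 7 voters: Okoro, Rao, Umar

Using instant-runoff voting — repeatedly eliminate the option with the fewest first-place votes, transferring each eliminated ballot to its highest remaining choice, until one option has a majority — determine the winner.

Okoro

Round 1: Rao 11, Okoro 8, Umar 5. Umar has the fewest and is eliminated.
Round 2: Okoro 13, Rao 11. Okoro has a majority.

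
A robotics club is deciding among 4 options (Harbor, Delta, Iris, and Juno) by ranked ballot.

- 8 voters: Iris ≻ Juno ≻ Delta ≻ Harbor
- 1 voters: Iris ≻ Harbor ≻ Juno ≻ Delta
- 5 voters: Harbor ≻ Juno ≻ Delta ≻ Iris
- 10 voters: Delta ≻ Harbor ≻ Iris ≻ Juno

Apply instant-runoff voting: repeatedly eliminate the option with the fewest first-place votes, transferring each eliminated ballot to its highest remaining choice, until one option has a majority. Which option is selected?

Round 1: Delta 10, Iris 9, Harbor 5, Juno 0. Juno has the fewest and is eliminated.
Round 2: Delta 10, Iris 9, Harbor 5. Harbor has the fewest and is eliminated.
Round 3: Delta 15, Iris 9. Delta has a majority.

Delta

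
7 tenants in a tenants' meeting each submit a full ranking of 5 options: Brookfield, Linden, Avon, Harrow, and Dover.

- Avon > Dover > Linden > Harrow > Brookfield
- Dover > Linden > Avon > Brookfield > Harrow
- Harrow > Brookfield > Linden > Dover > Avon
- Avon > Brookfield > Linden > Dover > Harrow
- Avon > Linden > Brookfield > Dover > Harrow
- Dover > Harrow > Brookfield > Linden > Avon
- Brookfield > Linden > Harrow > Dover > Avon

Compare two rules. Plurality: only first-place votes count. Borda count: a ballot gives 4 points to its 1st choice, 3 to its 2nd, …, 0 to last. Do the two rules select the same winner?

Plurality first-place counts: Brookfield 1, Linden 0, Avon 3, Harrow 1, Dover 2 → Avon.
Borda totals: Brookfield 15, Linden 16, Avon 14, Harrow 10, Dover 15 → Linden.
The two rules disagree: plurality picks Avon, Borda picks Linden.

No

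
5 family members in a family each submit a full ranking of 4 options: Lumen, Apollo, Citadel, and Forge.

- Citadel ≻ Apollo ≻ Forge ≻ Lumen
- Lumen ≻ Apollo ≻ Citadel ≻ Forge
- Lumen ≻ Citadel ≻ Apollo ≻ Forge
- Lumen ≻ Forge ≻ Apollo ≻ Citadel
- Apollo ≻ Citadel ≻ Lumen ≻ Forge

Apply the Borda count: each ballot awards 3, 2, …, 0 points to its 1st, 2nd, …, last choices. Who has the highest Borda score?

Lumen

Borda scores:
  Lumen: 0 + 3 + 3 + 3 + 1 = 10
  Apollo: 2 + 2 + 1 + 1 + 3 = 9
  Citadel: 3 + 1 + 2 + 0 + 2 = 8
  Forge: 1 + 0 + 0 + 2 + 0 = 3
Lumen has the highest total.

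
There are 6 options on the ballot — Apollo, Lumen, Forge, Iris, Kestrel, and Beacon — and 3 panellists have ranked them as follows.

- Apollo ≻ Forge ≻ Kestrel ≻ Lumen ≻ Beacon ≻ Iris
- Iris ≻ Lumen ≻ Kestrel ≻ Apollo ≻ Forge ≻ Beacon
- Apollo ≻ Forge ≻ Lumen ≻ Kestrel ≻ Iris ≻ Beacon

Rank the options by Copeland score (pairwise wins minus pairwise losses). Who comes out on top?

Pairwise results:
  Apollo vs Lumen: Apollo wins 2–1.
  Apollo vs Forge: Apollo wins 3–0.
  Apollo vs Iris: Apollo wins 2–1.
  Apollo vs Kestrel: Apollo wins 2–1.
  Apollo vs Beacon: Apollo wins 3–0.
  Lumen vs Forge: Forge wins 2–1.
  Lumen vs Iris: Lumen wins 2–1.
  Lumen vs Kestrel: Lumen wins 2–1.
  Lumen vs Beacon: Lumen wins 3–0.
  Forge vs Iris: Forge wins 2–1.
  Forge vs Kestrel: Forge wins 2–1.
  Forge vs Beacon: Forge wins 3–0.
  Iris vs Kestrel: Kestrel wins 2–1.
  Iris vs Beacon: Iris wins 2–1.
  Kestrel vs Beacon: Kestrel wins 3–0.
Copeland scores (wins − losses):
  Apollo: 5 − 0 = 5
  Lumen: 3 − 2 = 1
  Forge: 4 − 1 = 3
  Iris: 1 − 4 = -3
  Kestrel: 2 − 3 = -1
  Beacon: 0 − 5 = -5
Apollo has the best Copeland score.

Apollo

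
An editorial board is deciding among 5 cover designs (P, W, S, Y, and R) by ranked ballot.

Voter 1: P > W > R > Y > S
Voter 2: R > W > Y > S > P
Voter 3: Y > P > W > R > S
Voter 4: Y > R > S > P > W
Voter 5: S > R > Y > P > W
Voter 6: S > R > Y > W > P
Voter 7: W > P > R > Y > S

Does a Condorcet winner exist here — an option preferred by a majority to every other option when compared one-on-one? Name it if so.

R

Head-to-head results (7 voters total):
P vs W: P wins 4–3.
P vs S: S wins 4–3.
P vs Y: Y wins 5–2.
P vs R: R wins 4–3.
W vs S: W wins 4–3.
W vs Y: Y wins 4–3.
W vs R: R wins 4–3.
S vs Y: Y wins 5–2.
S vs R: R wins 5–2.
Y vs R: R wins 5–2.
R beats each rival — P (4–3), W (4–3), S (5–2), Y (5–2) — so R is the Condorcet winner.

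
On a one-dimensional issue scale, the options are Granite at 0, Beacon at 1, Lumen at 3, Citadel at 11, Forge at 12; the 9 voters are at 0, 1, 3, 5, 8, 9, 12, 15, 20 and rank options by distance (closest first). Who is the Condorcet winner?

With single-peaked preferences on a line, the Condorcet winner is the candidate closest to the median voter.
The median voter (position 8) is closest to Citadel at 11.
Check: Citadel vs Lumen — voters closer to Citadel: 5 of 9.

Citadel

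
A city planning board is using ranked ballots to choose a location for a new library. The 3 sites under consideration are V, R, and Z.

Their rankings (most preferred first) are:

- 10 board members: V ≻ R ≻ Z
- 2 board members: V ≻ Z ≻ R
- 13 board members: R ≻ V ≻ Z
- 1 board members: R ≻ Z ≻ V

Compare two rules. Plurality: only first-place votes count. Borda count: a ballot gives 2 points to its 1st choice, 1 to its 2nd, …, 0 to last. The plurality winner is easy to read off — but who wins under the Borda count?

R

Plurality first-place counts: V 12, R 14, Z 0 → R.
Borda totals: V 37, R 38, Z 3 → R.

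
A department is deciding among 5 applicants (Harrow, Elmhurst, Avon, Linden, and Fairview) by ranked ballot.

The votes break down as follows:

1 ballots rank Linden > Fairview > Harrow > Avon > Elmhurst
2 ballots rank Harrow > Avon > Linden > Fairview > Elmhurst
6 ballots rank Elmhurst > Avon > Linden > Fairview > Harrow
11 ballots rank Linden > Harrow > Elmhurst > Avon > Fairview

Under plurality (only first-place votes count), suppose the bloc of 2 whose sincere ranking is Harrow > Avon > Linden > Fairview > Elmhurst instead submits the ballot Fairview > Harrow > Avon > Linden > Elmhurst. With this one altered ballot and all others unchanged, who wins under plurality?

Linden

First-place totals with the altered ballot: Harrow 0, Elmhurst 6, Avon 0, Linden 12, Fairview 2.
The winner is unchanged: still Linden.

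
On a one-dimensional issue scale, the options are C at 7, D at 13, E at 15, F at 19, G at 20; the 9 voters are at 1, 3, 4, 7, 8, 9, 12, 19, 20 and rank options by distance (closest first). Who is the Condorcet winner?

With single-peaked preferences on a line, the Condorcet winner is the candidate closest to the median voter.
The median voter (position 8) is closest to C at 7.
Check: C vs E — voters closer to C: 6 of 9.

C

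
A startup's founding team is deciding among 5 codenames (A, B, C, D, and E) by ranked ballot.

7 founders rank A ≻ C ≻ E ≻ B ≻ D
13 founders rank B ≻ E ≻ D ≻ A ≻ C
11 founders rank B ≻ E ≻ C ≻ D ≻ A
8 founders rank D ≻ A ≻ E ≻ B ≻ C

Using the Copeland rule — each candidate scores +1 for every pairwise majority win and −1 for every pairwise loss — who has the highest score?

Pairwise results:
  A vs B: B wins 24–15.
  A vs C: A wins 28–11.
  A vs D: D wins 32–7.
  A vs E: E wins 24–15.
  B vs C: B wins 32–7.
  B vs D: B wins 31–8.
  B vs E: B wins 24–15.
  C vs D: D wins 21–18.
  C vs E: E wins 32–7.
  D vs E: E wins 31–8.
Copeland scores (wins − losses):
  A: 1 − 3 = -2
  B: 4 − 0 = 4
  C: 0 − 4 = -4
  D: 2 − 2 = 0
  E: 3 − 1 = 2
B has the best Copeland score.

B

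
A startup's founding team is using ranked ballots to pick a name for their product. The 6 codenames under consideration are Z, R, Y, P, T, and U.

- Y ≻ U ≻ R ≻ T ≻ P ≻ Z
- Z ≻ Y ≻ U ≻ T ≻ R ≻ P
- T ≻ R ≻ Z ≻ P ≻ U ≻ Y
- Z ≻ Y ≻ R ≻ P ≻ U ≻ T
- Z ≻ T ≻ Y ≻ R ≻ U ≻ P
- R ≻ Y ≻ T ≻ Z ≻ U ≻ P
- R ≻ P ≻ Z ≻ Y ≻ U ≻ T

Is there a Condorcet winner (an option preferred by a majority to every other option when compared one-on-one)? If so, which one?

No Condorcet winner

Head-to-head results (7 voters total):
Z vs R: R wins 4–3.
Z vs Y: Z wins 5–2.
Z vs P: Z wins 5–2.
Z vs T: Z wins 4–3.
Z vs U: Z wins 6–1.
R vs Y: Y wins 4–3.
R vs P: R wins 7–0.
R vs T: R wins 4–3.
R vs U: R wins 5–2.
Y vs P: Y wins 5–2.
Y vs T: Y wins 5–2.
Y vs U: Y wins 6–1.
P vs T: T wins 5–2.
P vs U: U wins 4–3.
T vs U: U wins 4–3.
No candidate beats all others: Z beats Y beats R beats Z, a majority cycle.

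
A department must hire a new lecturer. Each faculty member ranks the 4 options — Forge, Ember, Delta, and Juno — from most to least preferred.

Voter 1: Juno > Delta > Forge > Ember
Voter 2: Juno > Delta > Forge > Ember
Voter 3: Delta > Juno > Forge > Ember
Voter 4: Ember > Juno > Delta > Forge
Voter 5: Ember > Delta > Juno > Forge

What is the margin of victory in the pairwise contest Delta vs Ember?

Ballots ranking Delta above Ember: 3.
Ballots ranking Ember above Delta: 2.
Delta wins 3–2, a margin of 1.

1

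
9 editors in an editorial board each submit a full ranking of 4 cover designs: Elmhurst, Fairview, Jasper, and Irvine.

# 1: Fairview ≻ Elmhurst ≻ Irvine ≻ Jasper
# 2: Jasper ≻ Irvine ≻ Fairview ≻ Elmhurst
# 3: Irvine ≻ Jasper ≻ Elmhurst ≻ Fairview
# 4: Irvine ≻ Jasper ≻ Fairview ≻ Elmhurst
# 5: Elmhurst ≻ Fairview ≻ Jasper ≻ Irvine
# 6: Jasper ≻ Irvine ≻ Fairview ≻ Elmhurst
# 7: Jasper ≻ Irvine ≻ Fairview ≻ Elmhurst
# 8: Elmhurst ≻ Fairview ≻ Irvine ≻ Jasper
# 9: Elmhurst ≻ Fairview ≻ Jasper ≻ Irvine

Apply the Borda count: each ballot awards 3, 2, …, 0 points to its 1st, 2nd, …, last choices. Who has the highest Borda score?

Jasper

Borda scores:
  Elmhurst: 2 + 0 + 1 + 0 + 3 + 0 + 0 + 3 + 3 = 12
  Fairview: 3 + 1 + 0 + 1 + 2 + 1 + 1 + 2 + 2 = 13
  Jasper: 0 + 3 + 2 + 2 + 1 + 3 + 3 + 0 + 1 = 15
  Irvine: 1 + 2 + 3 + 3 + 0 + 2 + 2 + 1 + 0 = 14
Jasper has the highest total.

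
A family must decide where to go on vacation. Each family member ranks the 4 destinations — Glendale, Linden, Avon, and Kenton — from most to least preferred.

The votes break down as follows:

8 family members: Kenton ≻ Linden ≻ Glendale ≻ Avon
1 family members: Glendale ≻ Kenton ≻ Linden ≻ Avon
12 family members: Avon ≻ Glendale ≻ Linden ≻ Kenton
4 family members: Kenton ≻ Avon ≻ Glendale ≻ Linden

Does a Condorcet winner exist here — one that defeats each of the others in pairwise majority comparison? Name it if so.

Head-to-head results (25 voters total):
Glendale vs Linden: Glendale wins 17–8.
Glendale vs Avon: Avon wins 16–9.
Glendale vs Kenton: Glendale wins 13–12.
Linden vs Avon: Avon wins 16–9.
Linden vs Kenton: Kenton wins 13–12.
Avon vs Kenton: Kenton wins 13–12.
No candidate beats all others: Glendale beats Kenton beats Avon beats Glendale, a majority cycle.

There is no Condorcet winner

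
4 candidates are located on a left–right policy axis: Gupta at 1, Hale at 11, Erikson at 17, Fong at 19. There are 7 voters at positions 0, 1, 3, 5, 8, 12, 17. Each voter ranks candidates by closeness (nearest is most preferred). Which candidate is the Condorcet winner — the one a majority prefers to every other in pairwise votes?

With single-peaked preferences on a line, the Condorcet winner is the candidate closest to the median voter.
The median voter (position 5) is closest to Gupta at 1.
Check: Gupta vs Fong — voters closer to Gupta: 5 of 7.

Gupta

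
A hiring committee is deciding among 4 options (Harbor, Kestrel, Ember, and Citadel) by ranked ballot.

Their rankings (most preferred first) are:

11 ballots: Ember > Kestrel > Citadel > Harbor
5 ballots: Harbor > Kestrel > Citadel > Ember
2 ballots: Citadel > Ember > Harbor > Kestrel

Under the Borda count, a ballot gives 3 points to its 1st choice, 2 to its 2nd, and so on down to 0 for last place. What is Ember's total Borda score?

37

Borda scores:
  Harbor: 11·0 + 5·3 + 2·1 = 17
  Kestrel: 11·2 + 5·2 + 2·0 = 32
  Ember: 11·3 + 5·0 + 2·2 = 37
  Citadel: 11·1 + 5·1 + 2·3 = 22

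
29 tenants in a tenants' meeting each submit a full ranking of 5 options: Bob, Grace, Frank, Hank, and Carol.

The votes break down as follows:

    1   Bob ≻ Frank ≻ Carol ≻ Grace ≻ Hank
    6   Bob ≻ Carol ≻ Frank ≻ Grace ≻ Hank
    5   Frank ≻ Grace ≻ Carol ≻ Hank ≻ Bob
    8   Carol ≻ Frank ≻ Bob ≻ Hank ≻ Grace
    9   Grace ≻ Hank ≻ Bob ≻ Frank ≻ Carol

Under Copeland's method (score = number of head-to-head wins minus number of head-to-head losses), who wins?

Pairwise results:
  Bob vs Grace: Bob wins 15–14.
  Bob vs Frank: Bob wins 16–13.
  Bob vs Hank: Bob wins 15–14.
  Bob vs Carol: Bob wins 16–13.
  Grace vs Frank: Frank wins 20–9.
  Grace vs Hank: Grace wins 21–8.
  Grace vs Carol: Carol wins 15–14.
  Frank vs Hank: Frank wins 20–9.
  Frank vs Carol: Frank wins 15–14.
  Hank vs Carol: Carol wins 20–9.
Copeland scores (wins − losses):
  Bob: 4 − 0 = 4
  Grace: 1 − 3 = -2
  Frank: 3 − 1 = 2
  Hank: 0 − 4 = -4
  Carol: 2 − 2 = 0
Bob has the best Copeland score.

Bob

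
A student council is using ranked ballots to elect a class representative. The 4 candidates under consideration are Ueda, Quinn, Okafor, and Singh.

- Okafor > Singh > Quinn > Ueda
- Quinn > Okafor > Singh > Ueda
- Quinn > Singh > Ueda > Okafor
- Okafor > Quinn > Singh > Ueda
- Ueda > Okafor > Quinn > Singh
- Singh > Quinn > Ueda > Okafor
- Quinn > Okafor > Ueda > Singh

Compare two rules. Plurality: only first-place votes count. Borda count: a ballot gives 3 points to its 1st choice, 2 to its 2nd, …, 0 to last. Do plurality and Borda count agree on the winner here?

Yes

Plurality first-place counts: Ueda 1, Quinn 3, Okafor 2, Singh 1 → Quinn.
Borda totals: Ueda 6, Quinn 15, Okafor 12, Singh 9 → Quinn.
The two rules agree on Quinn.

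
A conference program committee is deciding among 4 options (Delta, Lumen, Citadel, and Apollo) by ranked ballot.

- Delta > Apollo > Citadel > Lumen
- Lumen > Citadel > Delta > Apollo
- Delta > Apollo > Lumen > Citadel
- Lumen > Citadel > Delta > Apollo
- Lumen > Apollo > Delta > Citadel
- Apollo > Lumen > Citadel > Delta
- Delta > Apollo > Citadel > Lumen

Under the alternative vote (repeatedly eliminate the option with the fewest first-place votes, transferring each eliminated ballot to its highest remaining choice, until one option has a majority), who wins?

Round 1: Delta 3, Lumen 3, Apollo 1, Citadel 0. Citadel has the fewest and is eliminated.
Round 2: Delta 3, Lumen 3, Apollo 1. Apollo has the fewest and is eliminated.
Round 3: Lumen 4, Delta 3. Lumen has a majority.

Lumen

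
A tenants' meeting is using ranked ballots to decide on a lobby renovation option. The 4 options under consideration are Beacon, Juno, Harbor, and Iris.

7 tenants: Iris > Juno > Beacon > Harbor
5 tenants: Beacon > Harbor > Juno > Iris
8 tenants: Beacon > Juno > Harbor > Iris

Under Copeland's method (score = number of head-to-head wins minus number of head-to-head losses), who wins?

Pairwise results:
  Beacon vs Juno: Beacon wins 13–7.
  Beacon vs Harbor: Beacon wins 20–0.
  Beacon vs Iris: Beacon wins 13–7.
  Juno vs Harbor: Juno wins 15–5.
  Juno vs Iris: Juno wins 13–7.
  Harbor vs Iris: Harbor wins 13–7.
Copeland scores (wins − losses):
  Beacon: 3 − 0 = 3
  Juno: 2 − 1 = 1
  Harbor: 1 − 2 = -1
  Iris: 0 − 3 = -3
Beacon has the best Copeland score.

Beacon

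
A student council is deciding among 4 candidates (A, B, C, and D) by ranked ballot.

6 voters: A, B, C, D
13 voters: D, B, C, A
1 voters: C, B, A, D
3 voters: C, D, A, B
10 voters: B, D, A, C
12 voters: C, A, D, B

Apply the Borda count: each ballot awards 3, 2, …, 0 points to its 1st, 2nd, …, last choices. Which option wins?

Borda scores:
  A: 6·3 + 13·0 + 1 + 3·1 + 10·1 + 12·2 = 56
  B: 6·2 + 13·2 + 2 + 3·0 + 10·3 + 12·0 = 70
  C: 6·1 + 13·1 + 3 + 3·3 + 10·0 + 12·3 = 67
  D: 6·0 + 13·3 + 0 + 3·2 + 10·2 + 12·1 = 77
D has the highest total.

D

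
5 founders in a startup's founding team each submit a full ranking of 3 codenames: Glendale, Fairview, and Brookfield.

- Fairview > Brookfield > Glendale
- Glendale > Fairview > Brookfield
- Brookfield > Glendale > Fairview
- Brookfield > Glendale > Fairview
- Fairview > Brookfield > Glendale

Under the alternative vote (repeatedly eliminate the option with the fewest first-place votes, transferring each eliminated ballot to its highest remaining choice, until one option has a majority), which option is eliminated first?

Round 1: Fairview 2, Brookfield 2, Glendale 1. Glendale has the fewest and is eliminated.
Round 2: Fairview 3, Brookfield 2. Fairview has a majority.

Glendale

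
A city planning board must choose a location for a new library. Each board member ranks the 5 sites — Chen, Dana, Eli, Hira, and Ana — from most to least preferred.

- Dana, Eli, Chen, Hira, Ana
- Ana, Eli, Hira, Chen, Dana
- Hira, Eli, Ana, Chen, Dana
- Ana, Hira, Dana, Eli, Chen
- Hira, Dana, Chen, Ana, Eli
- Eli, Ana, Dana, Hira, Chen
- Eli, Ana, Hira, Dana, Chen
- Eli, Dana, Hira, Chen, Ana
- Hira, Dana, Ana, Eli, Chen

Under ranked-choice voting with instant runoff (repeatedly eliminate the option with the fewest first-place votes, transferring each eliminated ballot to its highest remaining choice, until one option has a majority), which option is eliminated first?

Chen

Round 1: Eli 3, Hira 3, Ana 2, Dana 1, Chen 0. Chen has the fewest and is eliminated.
Round 2: Eli 3, Hira 3, Ana 2, Dana 1. Dana has the fewest and is eliminated.
Round 3: Eli 4, Hira 3, Ana 2. Ana has the fewest and is eliminated.
Round 4: Eli 5, Hira 4. Eli has a majority.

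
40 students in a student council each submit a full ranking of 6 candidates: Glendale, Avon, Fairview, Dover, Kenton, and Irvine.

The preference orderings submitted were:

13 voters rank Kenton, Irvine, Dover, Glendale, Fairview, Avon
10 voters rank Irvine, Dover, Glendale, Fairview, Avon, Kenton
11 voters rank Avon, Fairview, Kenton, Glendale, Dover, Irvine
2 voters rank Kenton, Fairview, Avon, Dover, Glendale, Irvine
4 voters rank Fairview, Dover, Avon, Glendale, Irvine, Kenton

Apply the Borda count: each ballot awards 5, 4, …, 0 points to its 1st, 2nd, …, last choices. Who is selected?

Borda scores:
  Glendale: 13·2 + 10·3 + 11·2 + 2·1 + 4·2 = 88
  Avon: 13·0 + 10·1 + 11·5 + 2·3 + 4·3 = 83
  Fairview: 13·1 + 10·2 + 11·4 + 2·4 + 4·5 = 105
  Dover: 13·3 + 10·4 + 11·1 + 2·2 + 4·4 = 110
  Kenton: 13·5 + 10·0 + 11·3 + 2·5 + 4·0 = 108
  Irvine: 13·4 + 10·5 + 11·0 + 2·0 + 4·1 = 106
Dover has the highest total.

Dover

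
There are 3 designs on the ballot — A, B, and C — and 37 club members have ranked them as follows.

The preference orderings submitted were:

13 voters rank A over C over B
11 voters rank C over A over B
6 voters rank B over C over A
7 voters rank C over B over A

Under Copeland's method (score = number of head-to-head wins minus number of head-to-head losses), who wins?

C

Pairwise results:
  A vs B: A wins 24–13.
  A vs C: C wins 24–13.
  B vs C: C wins 31–6.
Copeland scores (wins − losses):
  A: 1 − 1 = 0
  B: 0 − 2 = -2
  C: 2 − 0 = 2
C has the best Copeland score.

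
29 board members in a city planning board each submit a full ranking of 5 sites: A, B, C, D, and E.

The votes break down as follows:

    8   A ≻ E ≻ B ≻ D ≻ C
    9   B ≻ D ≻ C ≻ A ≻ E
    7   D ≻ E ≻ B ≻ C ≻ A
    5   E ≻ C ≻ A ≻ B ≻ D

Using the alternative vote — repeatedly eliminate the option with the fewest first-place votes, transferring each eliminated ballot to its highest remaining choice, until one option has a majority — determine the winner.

Round 1: B 9, A 8, D 7, E 5, C 0. C has the fewest and is eliminated.
Round 2: B 9, A 8, D 7, E 5. E has the fewest and is eliminated.
Round 3: A 13, B 9, D 7. D has the fewest and is eliminated.
Round 4: B 16, A 13. B has a majority.

B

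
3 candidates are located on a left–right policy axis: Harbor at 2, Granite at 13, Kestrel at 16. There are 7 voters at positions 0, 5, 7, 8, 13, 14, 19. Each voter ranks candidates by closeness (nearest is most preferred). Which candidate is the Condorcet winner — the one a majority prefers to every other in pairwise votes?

With single-peaked preferences on a line, the Condorcet winner is the candidate closest to the median voter.
The median voter (position 8) is closest to Granite at 13.
Check: Granite vs Harbor — voters closer to Granite: 4 of 7.

Granite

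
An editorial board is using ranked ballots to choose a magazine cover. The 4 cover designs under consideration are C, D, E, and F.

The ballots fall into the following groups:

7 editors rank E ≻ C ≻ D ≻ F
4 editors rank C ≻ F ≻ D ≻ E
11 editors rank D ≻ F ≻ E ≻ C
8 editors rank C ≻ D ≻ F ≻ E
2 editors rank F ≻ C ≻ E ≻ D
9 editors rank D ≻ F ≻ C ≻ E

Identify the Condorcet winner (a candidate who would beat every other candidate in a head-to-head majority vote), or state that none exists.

None — there is no Condorcet winner

Head-to-head results (41 voters total):
C vs D: C wins 21–20.
C vs E: C wins 23–18.
C vs F: F wins 22–19.
D vs E: D wins 32–9.
D vs F: D wins 35–6.
E vs F: F wins 34–7.
No candidate beats all others: C beats D beats F beats C, a majority cycle.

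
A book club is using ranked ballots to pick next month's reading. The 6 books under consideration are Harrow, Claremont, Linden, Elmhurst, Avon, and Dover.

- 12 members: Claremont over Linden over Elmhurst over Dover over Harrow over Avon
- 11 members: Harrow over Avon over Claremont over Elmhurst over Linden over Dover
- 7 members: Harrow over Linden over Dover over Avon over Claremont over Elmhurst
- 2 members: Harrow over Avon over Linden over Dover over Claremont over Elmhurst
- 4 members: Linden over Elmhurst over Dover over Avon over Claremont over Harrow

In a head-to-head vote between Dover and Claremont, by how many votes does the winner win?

10

Ballots ranking Dover above Claremont: 7+2+4 = 13.
Ballots ranking Claremont above Dover: 12+11 = 23.
Claremont wins 23–13, a margin of 10.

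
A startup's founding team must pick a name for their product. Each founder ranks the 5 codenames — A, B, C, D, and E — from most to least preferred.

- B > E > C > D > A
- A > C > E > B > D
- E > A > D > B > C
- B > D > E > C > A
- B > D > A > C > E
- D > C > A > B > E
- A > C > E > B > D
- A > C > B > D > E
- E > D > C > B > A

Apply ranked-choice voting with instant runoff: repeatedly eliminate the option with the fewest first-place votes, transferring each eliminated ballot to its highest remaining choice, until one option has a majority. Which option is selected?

Round 1: A 3, B 3, E 2, D 1, C 0. C has the fewest and is eliminated.
Round 2: A 3, B 3, E 2, D 1. D has the fewest and is eliminated.
Round 3: A 4, B 3, E 2. E has the fewest and is eliminated.
Round 4: A 5, B 4. A has a majority.

A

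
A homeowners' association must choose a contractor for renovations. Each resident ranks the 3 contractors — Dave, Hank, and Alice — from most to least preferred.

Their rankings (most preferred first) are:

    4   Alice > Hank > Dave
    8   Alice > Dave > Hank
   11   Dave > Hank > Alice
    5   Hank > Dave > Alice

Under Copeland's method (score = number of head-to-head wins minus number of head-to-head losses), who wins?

Pairwise results:
  Dave vs Hank: Dave wins 19–9.
  Dave vs Alice: Dave wins 16–12.
  Hank vs Alice: Hank wins 16–12.
Copeland scores (wins − losses):
  Dave: 2 − 0 = 2
  Hank: 1 − 1 = 0
  Alice: 0 − 2 = -2
Dave has the best Copeland score.

Dave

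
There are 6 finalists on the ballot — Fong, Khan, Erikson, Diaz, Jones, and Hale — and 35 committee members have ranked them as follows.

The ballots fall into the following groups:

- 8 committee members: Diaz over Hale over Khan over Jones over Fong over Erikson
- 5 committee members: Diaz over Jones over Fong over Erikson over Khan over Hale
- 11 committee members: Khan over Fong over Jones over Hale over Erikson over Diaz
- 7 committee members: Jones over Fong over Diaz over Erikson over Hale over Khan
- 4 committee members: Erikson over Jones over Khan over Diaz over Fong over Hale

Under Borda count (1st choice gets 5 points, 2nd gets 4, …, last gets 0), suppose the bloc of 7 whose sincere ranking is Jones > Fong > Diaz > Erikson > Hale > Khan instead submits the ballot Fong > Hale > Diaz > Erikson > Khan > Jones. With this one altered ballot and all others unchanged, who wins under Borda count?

Borda totals with the altered ballot: Fong 106, Khan 103, Erikson 55, Diaz 94, Jones 85, Hale 82.
The switch changes the winner from Jones to Fong.

Fong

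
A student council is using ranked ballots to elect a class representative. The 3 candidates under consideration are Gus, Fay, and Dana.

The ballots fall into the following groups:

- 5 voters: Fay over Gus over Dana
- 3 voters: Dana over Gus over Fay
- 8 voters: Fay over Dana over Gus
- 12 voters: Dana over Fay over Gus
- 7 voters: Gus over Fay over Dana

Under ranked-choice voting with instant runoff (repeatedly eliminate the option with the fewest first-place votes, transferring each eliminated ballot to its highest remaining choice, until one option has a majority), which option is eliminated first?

Gus

Round 1: Dana 15, Fay 13, Gus 7. Gus has the fewest and is eliminated.
Round 2: Fay 20, Dana 15. Fay has a majority.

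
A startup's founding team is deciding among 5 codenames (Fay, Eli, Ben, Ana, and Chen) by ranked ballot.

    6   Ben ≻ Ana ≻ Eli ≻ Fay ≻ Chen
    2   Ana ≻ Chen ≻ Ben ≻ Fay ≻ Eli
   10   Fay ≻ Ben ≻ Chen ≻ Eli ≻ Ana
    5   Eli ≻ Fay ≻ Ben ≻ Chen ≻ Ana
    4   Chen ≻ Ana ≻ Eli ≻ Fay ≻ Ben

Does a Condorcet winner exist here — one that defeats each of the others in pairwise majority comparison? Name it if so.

No Condorcet winner

Head-to-head results (27 voters total):
Fay vs Eli: Eli wins 15–12.
Fay vs Ben: Fay wins 19–8.
Fay vs Ana: Fay wins 15–12.
Fay vs Chen: Fay wins 21–6.
Eli vs Ben: Ben wins 18–9.
Eli vs Ana: Eli wins 15–12.
Eli vs Chen: Chen wins 16–11.
Ben vs Ana: Ben wins 21–6.
Ben vs Chen: Ben wins 21–6.
Ana vs Chen: Chen wins 19–8.
No candidate beats all others: Fay beats Ben beats Eli beats Fay, a majority cycle.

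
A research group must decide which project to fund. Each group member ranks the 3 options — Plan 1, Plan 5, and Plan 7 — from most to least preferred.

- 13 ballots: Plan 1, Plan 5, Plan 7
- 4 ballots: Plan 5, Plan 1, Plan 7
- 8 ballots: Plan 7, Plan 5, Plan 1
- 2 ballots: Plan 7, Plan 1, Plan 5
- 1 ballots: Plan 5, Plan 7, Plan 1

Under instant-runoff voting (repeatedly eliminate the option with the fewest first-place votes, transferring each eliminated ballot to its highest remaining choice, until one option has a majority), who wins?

Round 1: Plan 1 13, Plan 7 10, Plan 5 5. Plan 5 has the fewest and is eliminated.
Round 2: Plan 1 17, Plan 7 11. Plan 1 has a majority.

Plan 1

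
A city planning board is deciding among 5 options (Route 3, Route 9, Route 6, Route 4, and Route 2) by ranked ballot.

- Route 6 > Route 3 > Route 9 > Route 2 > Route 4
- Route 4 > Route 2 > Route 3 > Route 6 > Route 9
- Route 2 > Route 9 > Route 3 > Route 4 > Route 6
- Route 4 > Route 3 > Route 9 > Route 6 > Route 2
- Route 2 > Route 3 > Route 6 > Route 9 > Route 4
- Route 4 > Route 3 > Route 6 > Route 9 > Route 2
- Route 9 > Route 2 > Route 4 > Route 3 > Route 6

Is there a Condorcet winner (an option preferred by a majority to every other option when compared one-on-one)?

No

Head-to-head results (7 voters total):
Route 3 vs Route 9: Route 3 wins 5–2.
Route 3 vs Route 6: Route 3 wins 6–1.
Route 3 vs Route 4: Route 4 wins 4–3.
Route 3 vs Route 2: Route 2 wins 4–3.
Route 9 vs Route 6: Route 6 wins 4–3.
Route 9 vs Route 4: Route 9 wins 4–3.
Route 9 vs Route 2: Route 9 wins 4–3.
Route 6 vs Route 4: Route 4 wins 5–2.
Route 6 vs Route 2: Route 2 wins 4–3.
Route 4 vs Route 2: Route 2 wins 4–3.
No candidate beats all others: Route 3 beats Route 9 beats Route 4 beats Route 3, a majority cycle.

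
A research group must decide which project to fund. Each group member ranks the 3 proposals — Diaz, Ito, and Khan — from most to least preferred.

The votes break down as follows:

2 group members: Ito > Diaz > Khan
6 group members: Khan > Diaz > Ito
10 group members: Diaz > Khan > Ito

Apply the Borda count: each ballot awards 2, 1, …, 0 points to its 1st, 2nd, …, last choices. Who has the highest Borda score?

Borda scores:
  Diaz: 2·1 + 6·1 + 10·2 = 28
  Ito: 2·2 + 6·0 + 10·0 = 4
  Khan: 2·0 + 6·2 + 10·1 = 22
Diaz has the highest total.

Diaz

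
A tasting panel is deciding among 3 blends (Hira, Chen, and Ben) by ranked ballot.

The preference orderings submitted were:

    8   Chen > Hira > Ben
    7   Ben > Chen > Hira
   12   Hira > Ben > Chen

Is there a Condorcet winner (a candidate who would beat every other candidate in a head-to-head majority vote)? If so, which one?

There is no Condorcet winner

Head-to-head results (27 voters total):
Hira vs Chen: Chen wins 15–12.
Hira vs Ben: Hira wins 20–7.
Chen vs Ben: Ben wins 19–8.
No candidate beats all others: Hira beats Ben beats Chen beats Hira, a majority cycle.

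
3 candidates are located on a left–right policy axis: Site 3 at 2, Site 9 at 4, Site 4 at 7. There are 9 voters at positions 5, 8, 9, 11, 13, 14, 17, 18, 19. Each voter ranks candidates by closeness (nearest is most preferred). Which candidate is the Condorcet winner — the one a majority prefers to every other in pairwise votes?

Site 4

With single-peaked preferences on a line, the Condorcet winner is the candidate closest to the median voter.
The median voter (position 13) is closest to Site 4 at 7.
Check: Site 4 vs Site 9 — voters closer to Site 4: 8 of 9.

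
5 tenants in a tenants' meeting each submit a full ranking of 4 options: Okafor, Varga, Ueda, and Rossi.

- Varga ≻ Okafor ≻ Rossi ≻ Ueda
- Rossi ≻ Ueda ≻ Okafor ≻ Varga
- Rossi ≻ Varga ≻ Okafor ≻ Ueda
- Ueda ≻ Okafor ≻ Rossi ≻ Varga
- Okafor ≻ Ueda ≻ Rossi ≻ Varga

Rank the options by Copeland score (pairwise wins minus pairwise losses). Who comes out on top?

Pairwise results:
  Okafor vs Varga: Okafor wins 3–2.
  Okafor vs Ueda: Okafor wins 3–2.
  Okafor vs Rossi: Okafor wins 3–2.
  Varga vs Ueda: Ueda wins 3–2.
  Varga vs Rossi: Rossi wins 4–1.
  Ueda vs Rossi: Rossi wins 3–2.
Copeland scores (wins − losses):
  Okafor: 3 − 0 = 3
  Varga: 0 − 3 = -3
  Ueda: 1 − 2 = -1
  Rossi: 2 − 1 = 1
Okafor has the best Copeland score.

Okafor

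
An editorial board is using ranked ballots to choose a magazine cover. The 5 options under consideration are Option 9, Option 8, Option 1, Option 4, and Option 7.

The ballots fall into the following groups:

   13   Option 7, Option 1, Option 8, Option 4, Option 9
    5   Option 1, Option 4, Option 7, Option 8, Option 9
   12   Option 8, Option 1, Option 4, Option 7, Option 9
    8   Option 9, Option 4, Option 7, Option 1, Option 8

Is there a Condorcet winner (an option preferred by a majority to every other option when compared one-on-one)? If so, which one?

None — there is no Condorcet winner

Head-to-head results (38 voters total):
Option 9 vs Option 8: Option 8 wins 30–8.
Option 9 vs Option 1: Option 1 wins 30–8.
Option 9 vs Option 4: Option 4 wins 30–8.
Option 9 vs Option 7: Option 7 wins 30–8.
Option 8 vs Option 1: Option 1 wins 26–12.
Option 8 vs Option 4: Option 8 wins 25–13.
Option 8 vs Option 7: Option 7 wins 26–12.
Option 1 vs Option 4: Option 1 wins 30–8.
Option 1 vs Option 7: Option 7 wins 21–17.
Option 4 vs Option 7: Option 4 wins 25–13.
No candidate beats all others: Option 8 beats Option 4 beats Option 7 beats Option 8, a majority cycle.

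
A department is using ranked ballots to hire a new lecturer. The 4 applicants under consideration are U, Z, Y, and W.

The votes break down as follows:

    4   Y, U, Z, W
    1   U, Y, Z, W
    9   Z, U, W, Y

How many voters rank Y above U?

Ballots ranking Y above U: 4.
Ballots ranking U above Y: 1+9 = 10.
So 4 of 14 voters prefer Y to U.

4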